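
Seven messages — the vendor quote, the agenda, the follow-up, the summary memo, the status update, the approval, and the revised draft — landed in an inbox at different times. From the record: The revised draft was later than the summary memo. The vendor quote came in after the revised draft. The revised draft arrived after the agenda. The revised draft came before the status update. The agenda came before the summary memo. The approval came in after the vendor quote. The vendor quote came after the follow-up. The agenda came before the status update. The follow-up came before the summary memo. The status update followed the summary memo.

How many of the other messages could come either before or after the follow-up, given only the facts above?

Forced after the follow-up: the approval, the revised draft, the status update, the summary memo, and the vendor quote.
That leaves the agenda with no forced order relative to the follow-up — 1.

1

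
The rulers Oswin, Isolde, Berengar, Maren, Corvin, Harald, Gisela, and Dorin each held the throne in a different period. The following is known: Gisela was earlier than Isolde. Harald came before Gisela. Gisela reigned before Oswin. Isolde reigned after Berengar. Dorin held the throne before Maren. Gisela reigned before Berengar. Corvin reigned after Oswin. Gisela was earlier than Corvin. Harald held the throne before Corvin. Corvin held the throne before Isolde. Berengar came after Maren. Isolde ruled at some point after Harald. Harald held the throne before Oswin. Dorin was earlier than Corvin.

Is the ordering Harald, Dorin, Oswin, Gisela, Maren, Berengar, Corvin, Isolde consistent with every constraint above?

no

The constraints require Gisela before Oswin, but in the proposed sequence Oswin appears ahead of Gisela. That one violation is enough.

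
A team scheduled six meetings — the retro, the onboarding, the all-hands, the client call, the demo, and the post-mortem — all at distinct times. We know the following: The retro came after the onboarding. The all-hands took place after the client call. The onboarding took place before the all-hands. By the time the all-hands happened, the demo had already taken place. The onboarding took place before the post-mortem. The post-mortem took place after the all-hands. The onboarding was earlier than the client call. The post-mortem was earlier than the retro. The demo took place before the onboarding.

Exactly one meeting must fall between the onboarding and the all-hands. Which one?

Tracing the constraints gives the onboarding → the client call → the all-hands, so the client call sits after the onboarding and before the all-hands.
No other meeting is forced both after the onboarding and before the all-hands.

the client call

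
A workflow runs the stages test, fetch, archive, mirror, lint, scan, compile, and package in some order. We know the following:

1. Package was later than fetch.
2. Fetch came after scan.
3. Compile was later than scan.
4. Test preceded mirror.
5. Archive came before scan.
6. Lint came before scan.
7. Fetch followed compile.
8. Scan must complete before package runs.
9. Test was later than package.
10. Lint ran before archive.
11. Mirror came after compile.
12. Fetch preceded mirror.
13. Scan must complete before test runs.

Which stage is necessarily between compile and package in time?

Tracing the constraints gives compile → fetch → package, so fetch sits after compile and before package.
No other stage is forced both after compile and before package.

fetch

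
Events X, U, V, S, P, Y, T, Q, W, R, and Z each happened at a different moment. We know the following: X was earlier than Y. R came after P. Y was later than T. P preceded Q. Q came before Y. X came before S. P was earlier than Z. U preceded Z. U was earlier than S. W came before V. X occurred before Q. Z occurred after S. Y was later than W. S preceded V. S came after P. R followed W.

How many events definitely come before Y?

5

Directly stated before Y: Q, T, W, and X.
P reaches Y via P → Q → Y.
No chain forces Z (or any of the others) ahead of Y.
That's P, Q, T, W, and X — 5 in all.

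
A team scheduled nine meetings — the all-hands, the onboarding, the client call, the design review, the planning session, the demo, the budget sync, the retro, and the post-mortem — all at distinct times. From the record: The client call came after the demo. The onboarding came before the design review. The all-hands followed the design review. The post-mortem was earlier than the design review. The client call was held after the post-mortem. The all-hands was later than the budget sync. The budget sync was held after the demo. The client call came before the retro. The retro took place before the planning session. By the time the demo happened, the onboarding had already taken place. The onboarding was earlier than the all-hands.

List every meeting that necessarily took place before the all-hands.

Directly stated before the all-hands: the budget sync, the design review, and the onboarding.
The demo reaches the all-hands via the demo → the budget sync → the all-hands.
The post-mortem reaches the all-hands via the post-mortem → the design review → the all-hands.

the budget sync, the demo, the design review, the onboarding, the post-mortem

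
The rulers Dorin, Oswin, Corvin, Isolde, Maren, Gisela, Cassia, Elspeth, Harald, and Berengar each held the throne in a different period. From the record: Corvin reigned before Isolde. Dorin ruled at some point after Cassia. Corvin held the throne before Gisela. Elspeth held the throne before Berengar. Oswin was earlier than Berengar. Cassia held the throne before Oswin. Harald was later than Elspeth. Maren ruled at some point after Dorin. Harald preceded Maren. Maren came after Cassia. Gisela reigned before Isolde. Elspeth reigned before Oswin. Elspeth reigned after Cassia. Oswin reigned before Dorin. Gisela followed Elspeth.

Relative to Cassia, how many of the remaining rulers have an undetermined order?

1

Forced after Cassia: Berengar, Dorin, Elspeth, Gisela, Harald, Isolde, Maren, and Oswin.
That leaves Corvin with no forced order relative to Cassia — 1.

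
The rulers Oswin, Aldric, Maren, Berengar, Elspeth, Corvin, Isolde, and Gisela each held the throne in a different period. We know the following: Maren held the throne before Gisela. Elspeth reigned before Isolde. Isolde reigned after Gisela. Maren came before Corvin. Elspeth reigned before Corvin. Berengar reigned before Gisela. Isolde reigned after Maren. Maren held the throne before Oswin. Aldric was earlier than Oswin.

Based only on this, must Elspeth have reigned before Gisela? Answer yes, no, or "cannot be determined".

No chain of stated constraints runs from Elspeth to Gisela, and none runs from Gisela to Elspeth either.
So the relative order of Elspeth and Gisela is not fixed by the given facts.

cannot be determined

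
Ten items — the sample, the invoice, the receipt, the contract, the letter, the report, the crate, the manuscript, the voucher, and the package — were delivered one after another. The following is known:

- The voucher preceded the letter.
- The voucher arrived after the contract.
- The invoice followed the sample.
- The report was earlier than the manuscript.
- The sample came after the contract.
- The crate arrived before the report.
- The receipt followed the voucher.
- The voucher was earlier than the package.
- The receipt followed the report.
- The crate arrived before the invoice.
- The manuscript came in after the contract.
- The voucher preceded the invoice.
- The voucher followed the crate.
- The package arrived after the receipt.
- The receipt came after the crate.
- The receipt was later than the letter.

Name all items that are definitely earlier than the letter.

the contract, the crate, the voucher

Directly stated before the letter: the voucher.
The contract reaches the letter via the contract → the voucher → the letter.
The crate reaches the letter via the crate → the voucher → the letter.
No chain forces the manuscript (or any of the others) ahead of the letter.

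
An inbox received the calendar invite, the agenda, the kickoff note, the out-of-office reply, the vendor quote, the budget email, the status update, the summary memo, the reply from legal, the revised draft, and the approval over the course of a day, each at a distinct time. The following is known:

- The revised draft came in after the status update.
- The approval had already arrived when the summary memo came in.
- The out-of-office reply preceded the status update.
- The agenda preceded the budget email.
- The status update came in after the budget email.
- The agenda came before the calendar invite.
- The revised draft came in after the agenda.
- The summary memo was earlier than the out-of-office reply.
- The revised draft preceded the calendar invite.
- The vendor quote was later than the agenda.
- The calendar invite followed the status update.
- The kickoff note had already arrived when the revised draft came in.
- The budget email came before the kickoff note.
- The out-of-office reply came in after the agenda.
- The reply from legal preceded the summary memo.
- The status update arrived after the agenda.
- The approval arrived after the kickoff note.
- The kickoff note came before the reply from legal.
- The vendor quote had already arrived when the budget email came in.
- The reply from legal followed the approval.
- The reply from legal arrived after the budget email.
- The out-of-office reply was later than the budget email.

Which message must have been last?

Every other message has a chain of constraints placing it before the calendar invite, so the calendar invite is last.

the calendar invite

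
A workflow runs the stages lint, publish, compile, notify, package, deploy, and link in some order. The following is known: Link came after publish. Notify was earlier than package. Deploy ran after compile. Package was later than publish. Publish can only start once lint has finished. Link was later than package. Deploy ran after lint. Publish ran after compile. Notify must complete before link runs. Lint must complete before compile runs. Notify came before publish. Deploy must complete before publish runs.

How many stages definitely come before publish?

4

Directly stated before publish: compile, deploy, lint, and notify.
That's compile, deploy, lint, and notify — 4 in all.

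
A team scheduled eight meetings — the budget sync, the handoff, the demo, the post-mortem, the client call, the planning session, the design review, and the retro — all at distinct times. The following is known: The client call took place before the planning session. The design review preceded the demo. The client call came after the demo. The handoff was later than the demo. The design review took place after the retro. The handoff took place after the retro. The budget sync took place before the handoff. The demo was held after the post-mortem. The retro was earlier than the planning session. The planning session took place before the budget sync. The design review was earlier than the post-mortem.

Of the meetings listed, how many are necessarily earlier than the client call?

4

Directly stated before the client call: the demo.
The design review reaches the client call via the design review → the demo → the client call.
The post-mortem reaches the client call via the post-mortem → the demo → the client call.
The retro reaches the client call via the retro → the design review → the demo → the client call.
That's the demo, the design review, the post-mortem, and the retro — 4 in all.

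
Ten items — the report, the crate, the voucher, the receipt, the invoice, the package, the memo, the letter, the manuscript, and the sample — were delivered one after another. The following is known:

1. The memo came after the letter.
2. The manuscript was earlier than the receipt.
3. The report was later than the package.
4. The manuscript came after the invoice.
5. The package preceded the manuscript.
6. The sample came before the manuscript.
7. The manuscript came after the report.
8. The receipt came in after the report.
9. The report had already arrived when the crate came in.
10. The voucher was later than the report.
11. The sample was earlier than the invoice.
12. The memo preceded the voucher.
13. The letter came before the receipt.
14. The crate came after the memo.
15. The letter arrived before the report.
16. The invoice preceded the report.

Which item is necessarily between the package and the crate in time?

Tracing the constraints gives the package → the report → the crate, so the report sits after the package and before the crate.
No other item is forced both after the package and before the crate.

the report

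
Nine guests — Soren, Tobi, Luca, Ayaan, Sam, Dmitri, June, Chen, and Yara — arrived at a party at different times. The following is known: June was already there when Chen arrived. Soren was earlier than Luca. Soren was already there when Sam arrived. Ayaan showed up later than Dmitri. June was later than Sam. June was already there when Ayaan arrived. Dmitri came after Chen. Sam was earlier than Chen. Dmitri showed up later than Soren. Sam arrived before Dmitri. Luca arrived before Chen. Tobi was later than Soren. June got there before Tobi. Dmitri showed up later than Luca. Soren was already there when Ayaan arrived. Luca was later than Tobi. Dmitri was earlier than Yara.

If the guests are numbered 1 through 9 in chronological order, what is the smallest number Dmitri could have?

Chen, June, Luca, Sam, Soren, and Tobi must all come before Dmitri — 6 forced predecessors.
Nothing else is forced ahead of Dmitri, so their earliest slot is position 6 + 1 = 7.

7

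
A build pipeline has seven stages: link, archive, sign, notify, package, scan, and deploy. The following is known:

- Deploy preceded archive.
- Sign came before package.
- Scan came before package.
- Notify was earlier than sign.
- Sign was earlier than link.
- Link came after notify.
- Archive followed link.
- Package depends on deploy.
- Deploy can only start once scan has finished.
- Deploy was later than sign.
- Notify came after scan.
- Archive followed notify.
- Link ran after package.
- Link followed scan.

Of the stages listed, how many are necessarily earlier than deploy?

3

Directly stated before deploy: scan and sign.
Notify reaches deploy via notify → sign → deploy.
That's notify, scan, and sign — 3 in all.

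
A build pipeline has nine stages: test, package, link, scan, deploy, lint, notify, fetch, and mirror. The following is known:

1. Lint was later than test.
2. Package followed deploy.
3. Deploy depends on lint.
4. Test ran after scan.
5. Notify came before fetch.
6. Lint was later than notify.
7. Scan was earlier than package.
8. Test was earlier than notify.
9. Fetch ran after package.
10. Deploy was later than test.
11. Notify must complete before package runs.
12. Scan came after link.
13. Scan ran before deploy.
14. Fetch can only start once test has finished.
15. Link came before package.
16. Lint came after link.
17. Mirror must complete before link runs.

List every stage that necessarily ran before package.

Directly stated before package: deploy, link, notify, and scan.
Lint reaches package via lint → deploy → package.
Mirror reaches package via mirror → link → package.
Test reaches package via test → notify → package.
No chain forces fetch ahead of package.

deploy, link, lint, mirror, notify, scan, test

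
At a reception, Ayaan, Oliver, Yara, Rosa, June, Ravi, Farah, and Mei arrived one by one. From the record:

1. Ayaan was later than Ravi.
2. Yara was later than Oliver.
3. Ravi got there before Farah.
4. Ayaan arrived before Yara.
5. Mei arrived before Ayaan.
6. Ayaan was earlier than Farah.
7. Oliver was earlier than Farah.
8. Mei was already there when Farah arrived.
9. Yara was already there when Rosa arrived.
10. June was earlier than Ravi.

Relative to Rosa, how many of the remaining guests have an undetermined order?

Forced before Rosa: Ayaan, June, Mei, Oliver, Ravi, and Yara.
That leaves Farah with no forced order relative to Rosa — 1.

1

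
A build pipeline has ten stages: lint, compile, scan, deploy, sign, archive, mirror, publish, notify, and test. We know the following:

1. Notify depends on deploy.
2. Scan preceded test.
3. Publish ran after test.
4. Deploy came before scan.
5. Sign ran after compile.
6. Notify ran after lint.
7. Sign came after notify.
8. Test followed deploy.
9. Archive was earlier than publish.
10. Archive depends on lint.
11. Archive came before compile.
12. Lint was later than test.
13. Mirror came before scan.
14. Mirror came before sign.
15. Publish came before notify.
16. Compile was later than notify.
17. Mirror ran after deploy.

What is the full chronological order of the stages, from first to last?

deploy, mirror, scan, test, lint, archive, publish, notify, compile, sign

The constraints fix every adjacent pair, so only one ordering works:
deploy → mirror → scan → test → lint → archive → publish → notify → compile → sign.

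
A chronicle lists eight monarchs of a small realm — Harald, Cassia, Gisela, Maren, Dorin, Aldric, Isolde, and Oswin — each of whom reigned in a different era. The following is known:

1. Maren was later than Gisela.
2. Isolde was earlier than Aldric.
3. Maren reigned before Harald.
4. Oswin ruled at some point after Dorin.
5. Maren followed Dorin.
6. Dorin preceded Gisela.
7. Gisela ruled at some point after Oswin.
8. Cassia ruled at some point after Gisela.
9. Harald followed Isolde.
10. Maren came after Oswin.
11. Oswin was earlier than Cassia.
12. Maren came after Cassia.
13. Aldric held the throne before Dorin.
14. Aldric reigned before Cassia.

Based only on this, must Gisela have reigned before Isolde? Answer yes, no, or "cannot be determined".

no

Tracing the constraints gives Isolde → Aldric → Dorin → Gisela, so Isolde must come before Gisela.
That means Gisela cannot be before Isolde.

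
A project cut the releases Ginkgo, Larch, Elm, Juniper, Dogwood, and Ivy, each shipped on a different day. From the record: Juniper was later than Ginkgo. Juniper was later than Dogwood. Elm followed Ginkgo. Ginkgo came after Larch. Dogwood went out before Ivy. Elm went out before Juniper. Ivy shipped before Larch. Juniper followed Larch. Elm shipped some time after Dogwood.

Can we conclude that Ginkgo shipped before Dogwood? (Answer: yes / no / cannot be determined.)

no

Tracing the constraints gives Dogwood → Ivy → Larch → Ginkgo, so Dogwood must come before Ginkgo.
That means Ginkgo cannot be before Dogwood.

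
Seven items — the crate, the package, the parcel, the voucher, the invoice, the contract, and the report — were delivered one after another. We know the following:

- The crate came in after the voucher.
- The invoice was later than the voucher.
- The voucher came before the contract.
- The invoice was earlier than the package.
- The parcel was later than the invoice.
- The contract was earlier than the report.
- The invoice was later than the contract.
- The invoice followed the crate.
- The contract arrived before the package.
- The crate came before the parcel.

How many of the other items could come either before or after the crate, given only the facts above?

Forced before the crate: the voucher; forced after the crate: the invoice, the package, and the parcel.
That leaves the contract and the report with no forced order relative to the crate — 2.

2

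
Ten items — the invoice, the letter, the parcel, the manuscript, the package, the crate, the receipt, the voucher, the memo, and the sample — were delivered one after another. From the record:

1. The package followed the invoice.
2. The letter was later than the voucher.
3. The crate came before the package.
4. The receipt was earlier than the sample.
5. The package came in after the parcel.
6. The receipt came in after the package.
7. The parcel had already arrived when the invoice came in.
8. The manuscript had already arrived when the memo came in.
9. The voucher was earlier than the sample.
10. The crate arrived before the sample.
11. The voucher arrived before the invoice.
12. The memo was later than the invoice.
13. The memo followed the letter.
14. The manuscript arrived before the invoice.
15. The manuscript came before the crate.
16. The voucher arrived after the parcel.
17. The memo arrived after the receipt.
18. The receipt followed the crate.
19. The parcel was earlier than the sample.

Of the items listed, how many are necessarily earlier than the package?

5

Directly stated before the package: the crate, the invoice, and the parcel.
The manuscript reaches the package via the manuscript → the invoice → the package.
The voucher reaches the package via the voucher → the invoice → the package.
No chain forces the letter (or any of the others) ahead of the package.
That's the crate, the invoice, the manuscript, the parcel, and the voucher — 5 in all.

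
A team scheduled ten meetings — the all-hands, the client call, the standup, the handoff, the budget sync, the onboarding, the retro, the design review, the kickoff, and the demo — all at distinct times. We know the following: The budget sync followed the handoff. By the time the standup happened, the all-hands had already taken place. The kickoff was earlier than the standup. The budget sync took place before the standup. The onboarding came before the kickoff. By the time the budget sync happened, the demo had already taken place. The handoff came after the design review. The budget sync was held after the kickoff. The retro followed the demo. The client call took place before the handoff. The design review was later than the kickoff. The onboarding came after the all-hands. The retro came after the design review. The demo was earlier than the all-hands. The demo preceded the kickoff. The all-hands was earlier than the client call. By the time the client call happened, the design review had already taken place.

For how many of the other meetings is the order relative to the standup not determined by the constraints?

Forced before the standup: the all-hands, the budget sync, the client call, the demo, the design review, the handoff, the kickoff, and the onboarding.
That leaves the retro with no forced order relative to the standup — 1.

1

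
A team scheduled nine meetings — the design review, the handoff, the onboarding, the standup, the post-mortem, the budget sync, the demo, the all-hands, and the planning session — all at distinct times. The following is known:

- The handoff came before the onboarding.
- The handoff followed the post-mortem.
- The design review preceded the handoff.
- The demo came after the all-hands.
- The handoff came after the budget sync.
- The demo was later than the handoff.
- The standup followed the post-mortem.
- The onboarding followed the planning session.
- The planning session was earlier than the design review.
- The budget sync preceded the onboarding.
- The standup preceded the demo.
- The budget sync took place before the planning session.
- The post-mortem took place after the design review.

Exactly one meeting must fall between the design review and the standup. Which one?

the post-mortem

Tracing the constraints gives the design review → the post-mortem → the standup, so the post-mortem sits after the design review and before the standup.
No other meeting is forced both after the design review and before the standup.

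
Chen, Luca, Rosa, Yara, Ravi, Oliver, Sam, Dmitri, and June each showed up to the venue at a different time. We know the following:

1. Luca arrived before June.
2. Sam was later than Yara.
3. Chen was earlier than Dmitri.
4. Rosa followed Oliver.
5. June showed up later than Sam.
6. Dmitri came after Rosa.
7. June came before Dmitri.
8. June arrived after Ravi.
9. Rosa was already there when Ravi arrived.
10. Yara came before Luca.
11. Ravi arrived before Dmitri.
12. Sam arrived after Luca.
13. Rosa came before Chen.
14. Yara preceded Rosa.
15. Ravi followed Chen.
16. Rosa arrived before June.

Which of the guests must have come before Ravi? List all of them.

Directly stated before Ravi: Chen and Rosa.
Oliver reaches Ravi via Oliver → Rosa → Ravi.
Yara reaches Ravi via Yara → Rosa → Ravi.

Chen, Oliver, Rosa, Yara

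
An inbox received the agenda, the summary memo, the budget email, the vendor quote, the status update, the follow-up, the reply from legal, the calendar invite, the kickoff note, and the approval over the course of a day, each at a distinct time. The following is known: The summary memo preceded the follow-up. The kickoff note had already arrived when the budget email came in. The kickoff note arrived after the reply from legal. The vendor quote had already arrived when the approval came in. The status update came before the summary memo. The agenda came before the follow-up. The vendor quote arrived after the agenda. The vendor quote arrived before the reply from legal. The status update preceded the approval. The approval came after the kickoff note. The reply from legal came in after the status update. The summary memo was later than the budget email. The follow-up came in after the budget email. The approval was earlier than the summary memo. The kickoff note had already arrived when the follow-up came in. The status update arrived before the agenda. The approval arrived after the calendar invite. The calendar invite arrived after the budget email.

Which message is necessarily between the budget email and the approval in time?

Tracing the constraints gives the budget email → the calendar invite → the approval, so the calendar invite sits after the budget email and before the approval.
No other message is forced both after the budget email and before the approval.

the calendar invite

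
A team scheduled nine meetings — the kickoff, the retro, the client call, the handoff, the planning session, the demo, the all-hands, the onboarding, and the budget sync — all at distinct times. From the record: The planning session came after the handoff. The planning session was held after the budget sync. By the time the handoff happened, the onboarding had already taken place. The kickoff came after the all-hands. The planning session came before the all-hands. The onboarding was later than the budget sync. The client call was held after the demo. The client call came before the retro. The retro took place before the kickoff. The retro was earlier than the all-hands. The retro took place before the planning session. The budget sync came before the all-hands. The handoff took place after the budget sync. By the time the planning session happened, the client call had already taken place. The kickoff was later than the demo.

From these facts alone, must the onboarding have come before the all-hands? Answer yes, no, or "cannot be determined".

yes

Chain the constraints: the onboarding → the handoff → the planning session → the all-hands. Each link is directly stated, so the onboarding comes before the all-hands.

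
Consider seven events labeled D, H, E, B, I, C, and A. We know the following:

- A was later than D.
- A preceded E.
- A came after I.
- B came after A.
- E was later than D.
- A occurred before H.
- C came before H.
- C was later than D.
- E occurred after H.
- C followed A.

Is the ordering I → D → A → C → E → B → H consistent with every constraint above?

no

The constraints require H before E, but in the proposed sequence E appears ahead of H. That one violation is enough.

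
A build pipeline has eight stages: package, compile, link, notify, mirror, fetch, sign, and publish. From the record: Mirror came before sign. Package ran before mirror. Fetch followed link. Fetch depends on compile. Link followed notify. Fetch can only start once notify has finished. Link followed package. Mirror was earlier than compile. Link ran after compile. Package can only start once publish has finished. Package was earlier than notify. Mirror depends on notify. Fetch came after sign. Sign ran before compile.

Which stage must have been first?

Publish has a chain of constraints placing it before every other stage, so publish must be first.

publish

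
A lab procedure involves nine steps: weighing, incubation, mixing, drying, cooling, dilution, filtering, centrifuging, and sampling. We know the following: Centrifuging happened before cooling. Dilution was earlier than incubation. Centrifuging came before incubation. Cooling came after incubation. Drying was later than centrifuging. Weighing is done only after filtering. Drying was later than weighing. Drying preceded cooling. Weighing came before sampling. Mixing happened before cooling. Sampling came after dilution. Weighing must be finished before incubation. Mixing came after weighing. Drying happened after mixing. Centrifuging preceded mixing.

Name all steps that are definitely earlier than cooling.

Directly stated before cooling: centrifuging, drying, incubation, and mixing.
Dilution reaches cooling via dilution → incubation → cooling.
Filtering reaches cooling via filtering → weighing → incubation → cooling.
Weighing reaches cooling via weighing → incubation → cooling.
No chain forces sampling ahead of cooling.

centrifuging, dilution, drying, filtering, incubation, mixing, weighing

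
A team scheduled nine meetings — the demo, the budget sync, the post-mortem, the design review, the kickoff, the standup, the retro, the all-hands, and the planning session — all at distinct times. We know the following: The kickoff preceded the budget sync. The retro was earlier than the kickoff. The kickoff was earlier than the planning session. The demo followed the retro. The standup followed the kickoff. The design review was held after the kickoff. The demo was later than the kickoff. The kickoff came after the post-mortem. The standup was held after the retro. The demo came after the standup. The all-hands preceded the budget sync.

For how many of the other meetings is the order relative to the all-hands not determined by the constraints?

Forced after the all-hands: the budget sync.
That leaves the demo, the design review, the kickoff, the planning session, the post-mortem, the retro, and the standup with no forced order relative to the all-hands — 7.

7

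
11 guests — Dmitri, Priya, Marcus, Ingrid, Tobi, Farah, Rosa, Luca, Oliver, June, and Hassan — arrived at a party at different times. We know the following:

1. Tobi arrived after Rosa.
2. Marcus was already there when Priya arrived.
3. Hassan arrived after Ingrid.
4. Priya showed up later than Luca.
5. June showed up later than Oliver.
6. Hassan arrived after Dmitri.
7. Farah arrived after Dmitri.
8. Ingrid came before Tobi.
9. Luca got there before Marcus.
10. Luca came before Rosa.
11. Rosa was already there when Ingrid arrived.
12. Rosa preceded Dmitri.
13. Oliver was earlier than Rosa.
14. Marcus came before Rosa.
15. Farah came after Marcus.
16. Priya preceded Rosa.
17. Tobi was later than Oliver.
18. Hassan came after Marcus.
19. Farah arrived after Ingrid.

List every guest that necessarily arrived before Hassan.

Dmitri, Ingrid, Luca, Marcus, Oliver, Priya, Rosa

Directly stated before Hassan: Dmitri, Ingrid, and Marcus.
Luca reaches Hassan via Luca → Marcus → Hassan.
Oliver reaches Hassan via Oliver → Rosa → Dmitri → Hassan.
Priya reaches Hassan via Priya → Rosa → Dmitri → Hassan.
Likewise Rosa reaches Hassan by chaining the stated constraints.
No chain forces Farah (or any of the others) ahead of Hassan.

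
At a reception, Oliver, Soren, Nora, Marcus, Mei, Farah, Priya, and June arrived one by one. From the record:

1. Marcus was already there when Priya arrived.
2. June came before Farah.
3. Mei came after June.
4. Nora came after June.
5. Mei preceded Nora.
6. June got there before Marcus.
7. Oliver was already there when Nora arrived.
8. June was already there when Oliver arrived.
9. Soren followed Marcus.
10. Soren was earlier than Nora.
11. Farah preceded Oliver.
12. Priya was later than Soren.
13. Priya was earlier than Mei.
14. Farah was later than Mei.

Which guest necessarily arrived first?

June has a chain of constraints placing them before every other guest, so June must be first.

June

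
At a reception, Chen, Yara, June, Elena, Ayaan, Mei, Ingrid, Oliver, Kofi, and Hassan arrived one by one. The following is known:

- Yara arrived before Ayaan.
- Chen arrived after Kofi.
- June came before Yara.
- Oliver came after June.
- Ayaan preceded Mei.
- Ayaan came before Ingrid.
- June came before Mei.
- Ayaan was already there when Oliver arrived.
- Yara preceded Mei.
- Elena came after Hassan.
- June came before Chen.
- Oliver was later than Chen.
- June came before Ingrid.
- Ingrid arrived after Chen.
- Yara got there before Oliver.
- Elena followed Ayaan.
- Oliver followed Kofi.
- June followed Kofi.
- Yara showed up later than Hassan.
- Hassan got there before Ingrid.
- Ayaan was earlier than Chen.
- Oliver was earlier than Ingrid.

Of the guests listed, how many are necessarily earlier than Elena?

Directly stated before Elena: Ayaan and Hassan.
June reaches Elena via June → Yara → Ayaan → Elena.
Kofi reaches Elena via Kofi → June → Yara → Ayaan → Elena.
Yara reaches Elena via Yara → Ayaan → Elena.
No chain forces Oliver (or any of the others) ahead of Elena.
That's Ayaan, Hassan, June, Kofi, and Yara — 5 in all.

5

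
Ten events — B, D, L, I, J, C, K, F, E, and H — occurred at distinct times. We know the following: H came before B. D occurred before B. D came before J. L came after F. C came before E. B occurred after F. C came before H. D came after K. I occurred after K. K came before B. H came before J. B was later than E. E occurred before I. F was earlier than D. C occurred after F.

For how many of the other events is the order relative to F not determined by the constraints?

Forced after F: B, C, D, E, H, I, J, and L.
That leaves K with no forced order relative to F — 1.

1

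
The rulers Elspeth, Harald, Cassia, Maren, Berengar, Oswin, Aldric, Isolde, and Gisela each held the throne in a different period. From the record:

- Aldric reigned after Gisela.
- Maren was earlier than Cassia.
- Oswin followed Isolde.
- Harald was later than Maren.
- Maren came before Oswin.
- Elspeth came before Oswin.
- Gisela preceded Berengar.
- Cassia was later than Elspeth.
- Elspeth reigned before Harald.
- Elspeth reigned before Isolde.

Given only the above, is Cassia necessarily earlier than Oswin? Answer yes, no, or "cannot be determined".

No chain of stated constraints runs from Cassia to Oswin, and none runs from Oswin to Cassia either.
So the relative order of Cassia and Oswin is not fixed by the given facts.

cannot be determined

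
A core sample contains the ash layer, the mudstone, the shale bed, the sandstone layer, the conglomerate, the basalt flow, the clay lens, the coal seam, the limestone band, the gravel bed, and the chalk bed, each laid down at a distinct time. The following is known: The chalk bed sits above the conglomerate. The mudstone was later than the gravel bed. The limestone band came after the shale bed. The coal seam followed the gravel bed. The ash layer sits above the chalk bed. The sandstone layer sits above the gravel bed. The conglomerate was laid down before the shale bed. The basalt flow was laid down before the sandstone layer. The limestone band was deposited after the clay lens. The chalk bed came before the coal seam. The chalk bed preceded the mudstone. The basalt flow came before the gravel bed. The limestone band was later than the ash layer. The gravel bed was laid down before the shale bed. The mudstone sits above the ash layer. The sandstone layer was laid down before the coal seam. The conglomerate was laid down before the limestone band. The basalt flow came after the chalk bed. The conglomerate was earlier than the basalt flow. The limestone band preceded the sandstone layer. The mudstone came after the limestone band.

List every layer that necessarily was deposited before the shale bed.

Directly stated before the shale bed: the conglomerate and the gravel bed.
The basalt flow reaches the shale bed via the basalt flow → the gravel bed → the shale bed.
The chalk bed reaches the shale bed via the chalk bed → the basalt flow → the gravel bed → the shale bed.
No chain forces the mudstone (or any of the others) ahead of the shale bed.

the basalt flow, the chalk bed, the conglomerate, the gravel bed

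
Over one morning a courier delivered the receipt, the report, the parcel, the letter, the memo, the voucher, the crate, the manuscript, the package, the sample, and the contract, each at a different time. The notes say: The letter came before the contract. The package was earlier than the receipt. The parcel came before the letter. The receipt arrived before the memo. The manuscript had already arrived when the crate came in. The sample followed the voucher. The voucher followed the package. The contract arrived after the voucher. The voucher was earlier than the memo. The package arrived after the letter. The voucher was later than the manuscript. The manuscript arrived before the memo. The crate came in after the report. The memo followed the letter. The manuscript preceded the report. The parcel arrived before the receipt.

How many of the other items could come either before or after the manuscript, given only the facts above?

4

Forced after the manuscript: the contract, the crate, the memo, the report, the sample, and the voucher.
That leaves the letter, the package, the parcel, and the receipt with no forced order relative to the manuscript — 4.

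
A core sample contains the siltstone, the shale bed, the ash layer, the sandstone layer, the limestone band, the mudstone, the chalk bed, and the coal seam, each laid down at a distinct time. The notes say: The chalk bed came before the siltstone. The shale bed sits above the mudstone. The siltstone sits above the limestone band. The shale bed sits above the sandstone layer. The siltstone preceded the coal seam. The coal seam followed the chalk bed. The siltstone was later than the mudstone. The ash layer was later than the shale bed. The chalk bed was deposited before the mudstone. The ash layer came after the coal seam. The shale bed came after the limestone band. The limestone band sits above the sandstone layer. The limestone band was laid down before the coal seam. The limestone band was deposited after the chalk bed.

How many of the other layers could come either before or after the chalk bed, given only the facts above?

1

Forced after the chalk bed: the ash layer, the coal seam, the limestone band, the mudstone, the shale bed, and the siltstone.
That leaves the sandstone layer with no forced order relative to the chalk bed — 1.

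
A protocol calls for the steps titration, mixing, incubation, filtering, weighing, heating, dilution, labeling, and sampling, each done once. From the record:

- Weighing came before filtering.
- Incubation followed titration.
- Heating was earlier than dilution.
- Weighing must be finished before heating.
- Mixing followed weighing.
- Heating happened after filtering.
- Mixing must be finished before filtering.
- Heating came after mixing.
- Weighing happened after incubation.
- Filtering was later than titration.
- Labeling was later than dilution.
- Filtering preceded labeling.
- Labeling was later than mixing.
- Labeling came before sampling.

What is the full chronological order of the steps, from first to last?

titration, incubation, weighing, mixing, filtering, heating, dilution, labeling, sampling

The constraints fix every adjacent pair, so only one ordering works:
titration → incubation → weighing → mixing → filtering → heating → dilution → labeling → sampling.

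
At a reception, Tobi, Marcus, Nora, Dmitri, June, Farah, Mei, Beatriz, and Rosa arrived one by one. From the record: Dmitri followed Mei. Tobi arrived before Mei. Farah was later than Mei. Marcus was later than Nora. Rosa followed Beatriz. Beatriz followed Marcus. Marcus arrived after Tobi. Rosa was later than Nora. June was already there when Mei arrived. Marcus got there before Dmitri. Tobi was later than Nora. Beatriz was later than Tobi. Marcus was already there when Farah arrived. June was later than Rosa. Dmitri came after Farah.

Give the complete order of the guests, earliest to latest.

The constraints fix every adjacent pair, so only one ordering works:
Nora → Tobi → Marcus → Beatriz → Rosa → June → Mei → Farah → Dmitri.

Nora, Tobi, Marcus, Beatriz, Rosa, June, Mei, Farah, Dmitri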